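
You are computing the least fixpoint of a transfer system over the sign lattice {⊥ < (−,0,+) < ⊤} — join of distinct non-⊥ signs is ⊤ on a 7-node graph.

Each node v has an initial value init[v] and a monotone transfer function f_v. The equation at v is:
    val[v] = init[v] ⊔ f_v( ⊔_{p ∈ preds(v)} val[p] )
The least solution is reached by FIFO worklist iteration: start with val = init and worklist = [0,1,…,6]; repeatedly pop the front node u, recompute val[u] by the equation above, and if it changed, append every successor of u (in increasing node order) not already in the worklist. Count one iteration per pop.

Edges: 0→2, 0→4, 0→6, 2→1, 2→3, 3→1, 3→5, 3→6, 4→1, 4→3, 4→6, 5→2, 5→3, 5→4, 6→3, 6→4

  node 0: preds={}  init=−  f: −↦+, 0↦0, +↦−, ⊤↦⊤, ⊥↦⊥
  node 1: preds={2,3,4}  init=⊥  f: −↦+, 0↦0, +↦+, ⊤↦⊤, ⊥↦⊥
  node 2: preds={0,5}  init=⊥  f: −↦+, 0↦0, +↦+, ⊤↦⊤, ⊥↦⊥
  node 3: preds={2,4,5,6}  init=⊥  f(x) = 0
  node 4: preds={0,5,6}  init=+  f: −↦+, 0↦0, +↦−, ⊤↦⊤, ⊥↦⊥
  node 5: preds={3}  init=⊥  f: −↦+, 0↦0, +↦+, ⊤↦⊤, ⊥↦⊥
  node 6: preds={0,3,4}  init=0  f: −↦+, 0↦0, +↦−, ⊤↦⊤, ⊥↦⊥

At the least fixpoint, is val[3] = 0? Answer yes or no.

yes

Iteration log — 13 steps:
  step 1. node 0  ⊔preds=⊥  new=−  stable
  step 2. node 1  ⊔preds=+  new=+  old=⊥  +wl: 
  step 3. node 2  ⊔preds=−  new=+  old=⊥  +wl: 1
  step 4. node 3  ⊔preds=⊤  new=0  old=⊥  +wl: 
  step 5. node 4  ⊔preds=⊤  new=⊤  old=+  +wl: 3
  step 6. node 5  ⊔preds=0  new=0  old=⊥  +wl: 2,4
  step 7. node 6  ⊔preds=⊤  new=⊤  old=0  +wl: 
  step 8. node 1  ⊔preds=⊤  new=⊤  old=+  +wl: 
  step 9. node 3  ⊔preds=⊤  new=0  stable
  step 10. node 2  ⊔preds=⊤  new=⊤  old=+  +wl: 1,3
  step 11. node 4  ⊔preds=⊤  new=⊤  stable
  step 12. node 1  ⊔preds=⊤  new=⊤  stable
  step 13. node 3  ⊔preds=⊤  new=0  stable

Least fixpoint reached:
  node 0: −
  node 1: ⊤
  node 2: ⊤
  node 3: 0
  node 4: ⊤
  node 5: 0
  node 6: ⊤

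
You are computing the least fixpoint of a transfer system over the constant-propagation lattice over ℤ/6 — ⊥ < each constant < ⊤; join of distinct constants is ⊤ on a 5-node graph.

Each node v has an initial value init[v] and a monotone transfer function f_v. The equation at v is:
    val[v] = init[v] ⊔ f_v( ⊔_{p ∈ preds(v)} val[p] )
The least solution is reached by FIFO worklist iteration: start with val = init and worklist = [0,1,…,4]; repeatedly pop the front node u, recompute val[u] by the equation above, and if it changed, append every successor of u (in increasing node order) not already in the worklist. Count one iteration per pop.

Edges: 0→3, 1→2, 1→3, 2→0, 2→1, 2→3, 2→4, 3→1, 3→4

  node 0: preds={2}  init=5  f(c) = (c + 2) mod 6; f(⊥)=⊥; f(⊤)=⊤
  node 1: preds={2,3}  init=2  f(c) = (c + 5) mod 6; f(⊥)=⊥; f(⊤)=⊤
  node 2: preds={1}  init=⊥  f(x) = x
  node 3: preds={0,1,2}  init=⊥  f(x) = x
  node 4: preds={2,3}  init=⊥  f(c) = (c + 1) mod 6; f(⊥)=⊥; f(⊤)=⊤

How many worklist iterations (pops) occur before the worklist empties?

13

Iteration log — 13 steps:
  step 1. node 0  ⊔preds=⊥  new=5  stable
  step 2. node 1  ⊔preds=⊥  new=2  stable
  step 3. node 2  ⊔preds=2  new=2  old=⊥  +wl: 0,1
  step 4. node 3  ⊔preds=⊤  new=⊤  old=⊥  +wl: 
  step 5. node 4  ⊔preds=⊤  new=⊤  old=⊥  +wl: 
  step 6. node 0  ⊔preds=2  new=⊤  old=5  +wl: 3
  step 7. node 1  ⊔preds=⊤  new=⊤  old=2  +wl: 2
  step 8. node 3  ⊔preds=⊤  new=⊤  stable
  step 9. node 2  ⊔preds=⊤  new=⊤  old=2  +wl: 0,1,3,4
  step 10. node 0  ⊔preds=⊤  new=⊤  stable
  step 11. node 1  ⊔preds=⊤  new=⊤  stable
  step 12. node 3  ⊔preds=⊤  new=⊤  stable
  step 13. node 4  ⊔preds=⊤  new=⊤  stable

Least fixpoint reached:
  node 0: ⊤
  node 1: ⊤
  node 2: ⊤
  node 3: ⊤
  node 4: ⊤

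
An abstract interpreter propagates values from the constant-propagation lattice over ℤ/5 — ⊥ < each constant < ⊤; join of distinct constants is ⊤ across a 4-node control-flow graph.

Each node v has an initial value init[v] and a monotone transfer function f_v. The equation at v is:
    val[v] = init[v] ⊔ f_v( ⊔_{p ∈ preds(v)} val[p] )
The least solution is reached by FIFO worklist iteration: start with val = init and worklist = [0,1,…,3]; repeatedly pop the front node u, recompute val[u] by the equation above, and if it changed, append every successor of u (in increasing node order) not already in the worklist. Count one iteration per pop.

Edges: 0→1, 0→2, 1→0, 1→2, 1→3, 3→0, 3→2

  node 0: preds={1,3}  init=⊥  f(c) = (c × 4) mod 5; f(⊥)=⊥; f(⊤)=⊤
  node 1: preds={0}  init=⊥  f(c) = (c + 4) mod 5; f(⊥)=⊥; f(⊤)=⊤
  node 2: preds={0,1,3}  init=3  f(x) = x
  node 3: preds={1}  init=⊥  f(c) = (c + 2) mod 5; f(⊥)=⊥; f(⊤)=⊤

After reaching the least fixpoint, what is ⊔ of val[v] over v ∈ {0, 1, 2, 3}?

3

Worklist (4 pops):
  #1 pop 0: in=⊥ → ⊥ (no change)
  #2 pop 1: in=⊥ → ⊥ (no change)
  #3 pop 2: in=⊥ → 3 (no change)
  #4 pop 3: in=⊥ → ⊥ (no change)

Fixpoint:
  val[0] = ⊥
  val[1] = ⊥
  val[2] = 3
  val[3] = ⊥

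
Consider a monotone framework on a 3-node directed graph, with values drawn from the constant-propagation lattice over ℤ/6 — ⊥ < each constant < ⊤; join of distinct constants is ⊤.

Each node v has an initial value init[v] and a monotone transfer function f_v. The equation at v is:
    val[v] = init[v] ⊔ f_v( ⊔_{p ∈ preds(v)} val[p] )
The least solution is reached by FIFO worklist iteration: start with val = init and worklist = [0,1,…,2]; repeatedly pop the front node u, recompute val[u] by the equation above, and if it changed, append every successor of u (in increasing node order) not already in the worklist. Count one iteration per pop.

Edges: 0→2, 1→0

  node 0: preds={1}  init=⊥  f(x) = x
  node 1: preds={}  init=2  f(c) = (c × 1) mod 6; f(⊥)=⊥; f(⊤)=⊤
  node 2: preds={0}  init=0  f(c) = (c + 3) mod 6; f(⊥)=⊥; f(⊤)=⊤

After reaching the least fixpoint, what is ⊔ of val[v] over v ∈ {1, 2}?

Iteration log — 3 steps:
  step 1. node 0  ⊔preds=2  new=2  old=⊥  +wl: 
  step 2. node 1  ⊔preds=⊥  new=2  stable
  step 3. node 2  ⊔preds=2  new=⊤  old=0  +wl: 

Least fixpoint reached:
  node 0: 2
  node 1: 2
  node 2: ⊤

⊤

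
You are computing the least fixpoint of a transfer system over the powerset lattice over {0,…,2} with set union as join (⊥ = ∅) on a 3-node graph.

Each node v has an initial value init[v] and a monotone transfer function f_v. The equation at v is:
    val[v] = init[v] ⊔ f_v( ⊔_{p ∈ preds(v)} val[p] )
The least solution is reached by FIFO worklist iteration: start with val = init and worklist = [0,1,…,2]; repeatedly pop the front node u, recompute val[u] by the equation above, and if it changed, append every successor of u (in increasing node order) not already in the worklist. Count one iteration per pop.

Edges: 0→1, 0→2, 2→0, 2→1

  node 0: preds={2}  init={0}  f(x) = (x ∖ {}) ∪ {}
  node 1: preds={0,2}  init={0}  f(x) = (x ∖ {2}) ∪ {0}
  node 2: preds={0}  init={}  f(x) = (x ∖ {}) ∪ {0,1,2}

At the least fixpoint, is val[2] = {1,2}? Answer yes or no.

no

Trace (6 dequeues):
  [1] u=0 | in {} | out {0} | ==
  [2] u=1 | in {0} | out {0} | ==
  [3] u=2 | in {0} | out {0,1,2} | prev {} | push {0,1}
  [4] u=0 | in {0,1,2} | out {0,1,2} | prev {0} | push {2}
  [5] u=1 | in {0,1,2} | out {0,1} | prev {0} | push {}
  [6] u=2 | in {0,1,2} | out {0,1,2} | ==

Converged values:
  [0] {0,1,2}
  [1] {0,1}
  [2] {0,1,2}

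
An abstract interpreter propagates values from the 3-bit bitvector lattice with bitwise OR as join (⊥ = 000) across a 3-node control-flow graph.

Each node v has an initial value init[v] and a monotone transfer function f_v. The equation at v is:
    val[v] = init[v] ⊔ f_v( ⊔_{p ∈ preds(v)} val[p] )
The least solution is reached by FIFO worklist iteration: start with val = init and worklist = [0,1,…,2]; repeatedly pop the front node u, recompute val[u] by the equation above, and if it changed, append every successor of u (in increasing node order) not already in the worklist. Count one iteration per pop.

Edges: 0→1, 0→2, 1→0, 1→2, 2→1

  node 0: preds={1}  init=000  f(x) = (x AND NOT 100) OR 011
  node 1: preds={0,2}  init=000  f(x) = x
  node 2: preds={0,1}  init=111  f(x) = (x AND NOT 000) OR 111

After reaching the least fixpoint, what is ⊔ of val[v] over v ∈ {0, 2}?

111

Worklist (4 pops):
  #1 pop 0: in=000 → 011 (was 000); enqueue []
  #2 pop 1: in=111 → 111 (was 000); enqueue [0]
  #3 pop 2: in=111 → 111 (no change)
  #4 pop 0: in=111 → 011 (no change)

Fixpoint:
  val[0] = 011
  val[1] = 111
  val[2] = 111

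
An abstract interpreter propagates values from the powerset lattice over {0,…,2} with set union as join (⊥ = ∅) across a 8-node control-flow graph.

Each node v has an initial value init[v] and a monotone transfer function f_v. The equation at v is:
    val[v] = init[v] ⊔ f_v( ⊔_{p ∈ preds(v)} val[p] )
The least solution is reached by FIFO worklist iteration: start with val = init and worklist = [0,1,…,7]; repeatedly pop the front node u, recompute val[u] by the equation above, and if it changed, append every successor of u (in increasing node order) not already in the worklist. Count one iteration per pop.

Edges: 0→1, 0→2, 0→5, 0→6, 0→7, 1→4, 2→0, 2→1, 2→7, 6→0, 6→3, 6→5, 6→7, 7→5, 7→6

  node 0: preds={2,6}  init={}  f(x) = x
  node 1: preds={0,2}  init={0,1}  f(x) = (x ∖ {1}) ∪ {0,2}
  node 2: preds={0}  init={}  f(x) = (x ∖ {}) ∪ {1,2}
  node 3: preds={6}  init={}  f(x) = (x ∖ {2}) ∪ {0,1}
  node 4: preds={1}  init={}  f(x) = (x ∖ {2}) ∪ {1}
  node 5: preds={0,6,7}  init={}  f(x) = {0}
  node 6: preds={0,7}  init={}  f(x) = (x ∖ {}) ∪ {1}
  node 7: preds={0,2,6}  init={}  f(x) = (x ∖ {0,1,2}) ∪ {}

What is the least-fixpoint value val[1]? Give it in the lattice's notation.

Trace (18 dequeues):
  [1] u=0 | in {} | out {} | ==
  [2] u=1 | in {} | out {0,1,2} | prev {0,1} | push {}
  [3] u=2 | in {} | out {1,2} | prev {} | push {0,1}
  [4] u=3 | in {} | out {0,1} | prev {} | push {}
  [5] u=4 | in {0,1,2} | out {0,1} | prev {} | push {}
  [6] u=5 | in {} | out {0} | prev {} | push {}
  [7] u=6 | in {} | out {1} | prev {} | push {3,5}
  [8] u=7 | in {1,2} | out {} | ==
  [9] u=0 | in {1,2} | out {1,2} | prev {} | push {2,6,7}
  [10] u=1 | in {1,2} | out {0,1,2} | ==
  [11] u=3 | in {1} | out {0,1} | ==
  [12] u=5 | in {1,2} | out {0} | ==
  [13] u=2 | in {1,2} | out {1,2} | ==
  [14] u=6 | in {1,2} | out {1,2} | prev {1} | push {0,3,5}
  [15] u=7 | in {1,2} | out {} | ==
  [16] u=0 | in {1,2} | out {1,2} | ==
  [17] u=3 | in {1,2} | out {0,1} | ==
  [18] u=5 | in {1,2} | out {0} | ==

Converged values:
  [0] {1,2}
  [1] {0,1,2}
  [2] {1,2}
  [3] {0,1}
  [4] {0,1}
  [5] {0}
  [6] {1,2}
  [7] {}

{0,1,2}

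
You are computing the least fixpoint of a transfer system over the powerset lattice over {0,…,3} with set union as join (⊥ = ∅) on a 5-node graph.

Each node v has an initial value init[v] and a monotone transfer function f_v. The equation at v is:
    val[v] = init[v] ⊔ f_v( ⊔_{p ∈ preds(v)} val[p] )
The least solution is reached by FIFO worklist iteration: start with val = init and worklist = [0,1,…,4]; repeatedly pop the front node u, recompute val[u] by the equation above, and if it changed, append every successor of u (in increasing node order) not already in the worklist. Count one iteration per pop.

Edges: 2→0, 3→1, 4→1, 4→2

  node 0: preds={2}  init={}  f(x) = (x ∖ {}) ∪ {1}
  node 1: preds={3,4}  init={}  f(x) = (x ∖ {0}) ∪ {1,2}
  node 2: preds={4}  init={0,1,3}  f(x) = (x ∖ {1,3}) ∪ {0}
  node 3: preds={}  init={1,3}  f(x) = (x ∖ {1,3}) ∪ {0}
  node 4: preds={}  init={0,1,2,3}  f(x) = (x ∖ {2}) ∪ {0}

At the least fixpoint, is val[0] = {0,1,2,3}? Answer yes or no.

Iteration log — 7 steps:
  step 1. node 0  ⊔preds={0,1,3}  new={0,1,3}  old={}  +wl: 
  step 2. node 1  ⊔preds={0,1,2,3}  new={1,2,3}  old={}  +wl: 
  step 3. node 2  ⊔preds={0,1,2,3}  new={0,1,2,3}  old={0,1,3}  +wl: 0
  step 4. node 3  ⊔preds={}  new={0,1,3}  old={1,3}  +wl: 1
  step 5. node 4  ⊔preds={}  new={0,1,2,3}  stable
  step 6. node 0  ⊔preds={0,1,2,3}  new={0,1,2,3}  old={0,1,3}  +wl: 
  step 7. node 1  ⊔preds={0,1,2,3}  new={1,2,3}  stable

Least fixpoint reached:
  node 0: {0,1,2,3}
  node 1: {1,2,3}
  node 2: {0,1,2,3}
  node 3: {0,1,3}
  node 4: {0,1,2,3}

yes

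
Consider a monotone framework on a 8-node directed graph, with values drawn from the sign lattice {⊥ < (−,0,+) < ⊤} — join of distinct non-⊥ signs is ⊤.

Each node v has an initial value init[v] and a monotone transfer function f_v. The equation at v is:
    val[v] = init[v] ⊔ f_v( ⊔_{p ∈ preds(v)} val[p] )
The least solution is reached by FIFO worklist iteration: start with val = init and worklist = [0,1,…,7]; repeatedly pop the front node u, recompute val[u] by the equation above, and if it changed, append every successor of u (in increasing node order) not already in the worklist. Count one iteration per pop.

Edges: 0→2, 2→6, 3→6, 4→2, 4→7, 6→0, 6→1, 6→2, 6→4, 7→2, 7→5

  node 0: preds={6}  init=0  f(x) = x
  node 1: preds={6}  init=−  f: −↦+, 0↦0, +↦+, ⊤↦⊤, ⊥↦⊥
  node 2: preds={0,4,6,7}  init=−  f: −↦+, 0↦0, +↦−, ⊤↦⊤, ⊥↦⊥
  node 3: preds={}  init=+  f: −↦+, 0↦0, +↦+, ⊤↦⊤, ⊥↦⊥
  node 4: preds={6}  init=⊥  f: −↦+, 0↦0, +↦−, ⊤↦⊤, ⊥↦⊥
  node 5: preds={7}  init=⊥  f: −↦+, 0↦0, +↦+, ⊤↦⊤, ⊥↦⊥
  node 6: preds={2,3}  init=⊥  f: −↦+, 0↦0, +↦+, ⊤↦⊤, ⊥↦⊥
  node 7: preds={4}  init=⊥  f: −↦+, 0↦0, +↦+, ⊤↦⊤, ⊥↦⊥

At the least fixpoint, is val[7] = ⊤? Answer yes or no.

yes

Iteration log — 16 steps:
  step 1. node 0  ⊔preds=⊥  new=0  stable
  step 2. node 1  ⊔preds=⊥  new=−  stable
  step 3. node 2  ⊔preds=0  new=⊤  old=−  +wl: 
  step 4. node 3  ⊔preds=⊥  new=+  stable
  step 5. node 4  ⊔preds=⊥  new=⊥  stable
  step 6. node 5  ⊔preds=⊥  new=⊥  stable
  step 7. node 6  ⊔preds=⊤  new=⊤  old=⊥  +wl: 0,1,2,4
  step 8. node 7  ⊔preds=⊥  new=⊥  stable
  step 9. node 0  ⊔preds=⊤  new=⊤  old=0  +wl: 
  step 10. node 1  ⊔preds=⊤  new=⊤  old=−  +wl: 
  step 11. node 2  ⊔preds=⊤  new=⊤  stable
  step 12. node 4  ⊔preds=⊤  new=⊤  old=⊥  +wl: 2,7
  step 13. node 2  ⊔preds=⊤  new=⊤  stable
  step 14. node 7  ⊔preds=⊤  new=⊤  old=⊥  +wl: 2,5
  step 15. node 2  ⊔preds=⊤  new=⊤  stable
  step 16. node 5  ⊔preds=⊤  new=⊤  old=⊥  +wl: 

Least fixpoint reached:
  node 0: ⊤
  node 1: ⊤
  node 2: ⊤
  node 3: +
  node 4: ⊤
  node 5: ⊤
  node 6: ⊤
  node 7: ⊤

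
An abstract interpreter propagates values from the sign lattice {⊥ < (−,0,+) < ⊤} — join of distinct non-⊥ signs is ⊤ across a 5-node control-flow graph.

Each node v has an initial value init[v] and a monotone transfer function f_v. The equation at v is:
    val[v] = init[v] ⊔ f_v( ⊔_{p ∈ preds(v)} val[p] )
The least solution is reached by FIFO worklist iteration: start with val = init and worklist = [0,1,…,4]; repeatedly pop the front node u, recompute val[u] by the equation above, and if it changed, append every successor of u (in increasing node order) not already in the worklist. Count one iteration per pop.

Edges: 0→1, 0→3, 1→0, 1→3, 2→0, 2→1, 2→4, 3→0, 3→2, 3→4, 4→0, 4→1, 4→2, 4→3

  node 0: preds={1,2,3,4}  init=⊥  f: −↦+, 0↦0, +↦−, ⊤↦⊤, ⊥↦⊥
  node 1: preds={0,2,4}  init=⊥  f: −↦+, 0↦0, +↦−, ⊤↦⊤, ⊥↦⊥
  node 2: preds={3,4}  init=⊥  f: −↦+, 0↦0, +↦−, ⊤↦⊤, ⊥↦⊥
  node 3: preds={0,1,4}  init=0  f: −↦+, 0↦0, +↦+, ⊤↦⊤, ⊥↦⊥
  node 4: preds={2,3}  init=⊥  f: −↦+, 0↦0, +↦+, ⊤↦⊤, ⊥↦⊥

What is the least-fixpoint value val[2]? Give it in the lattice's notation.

0

Worklist (9 pops):
  #1 pop 0: in=0 → 0 (was ⊥); enqueue []
  #2 pop 1: in=0 → 0 (was ⊥); enqueue [0]
  #3 pop 2: in=0 → 0 (was ⊥); enqueue [1]
  #4 pop 3: in=0 → 0 (no change)
  #5 pop 4: in=0 → 0 (was ⊥); enqueue [2,3]
  #6 pop 0: in=0 → 0 (no change)
  #7 pop 1: in=0 → 0 (no change)
  #8 pop 2: in=0 → 0 (no change)
  #9 pop 3: in=0 → 0 (no change)

Fixpoint:
  val[0] = 0
  val[1] = 0
  val[2] = 0
  val[3] = 0
  val[4] = 0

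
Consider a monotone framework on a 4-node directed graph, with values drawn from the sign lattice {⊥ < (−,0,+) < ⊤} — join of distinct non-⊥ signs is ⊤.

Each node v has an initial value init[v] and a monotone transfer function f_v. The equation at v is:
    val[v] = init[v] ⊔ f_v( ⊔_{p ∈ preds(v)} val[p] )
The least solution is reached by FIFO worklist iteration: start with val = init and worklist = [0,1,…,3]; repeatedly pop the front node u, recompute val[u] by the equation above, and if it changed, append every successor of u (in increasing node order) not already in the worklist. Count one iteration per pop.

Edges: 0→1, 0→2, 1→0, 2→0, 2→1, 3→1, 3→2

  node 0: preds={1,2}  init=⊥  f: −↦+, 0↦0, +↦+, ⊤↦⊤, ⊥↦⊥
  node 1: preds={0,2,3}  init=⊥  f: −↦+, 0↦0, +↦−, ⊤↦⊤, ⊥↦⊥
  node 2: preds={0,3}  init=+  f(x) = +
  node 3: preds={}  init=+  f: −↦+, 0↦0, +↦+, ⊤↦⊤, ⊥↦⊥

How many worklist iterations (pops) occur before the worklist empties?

Worklist (8 pops):
  #1 pop 0: in=+ → + (was ⊥); enqueue []
  #2 pop 1: in=+ → − (was ⊥); enqueue [0]
  #3 pop 2: in=+ → + (no change)
  #4 pop 3: in=⊥ → + (no change)
  #5 pop 0: in=⊤ → ⊤ (was +); enqueue [1,2]
  #6 pop 1: in=⊤ → ⊤ (was −); enqueue [0]
  #7 pop 2: in=⊤ → + (no change)
  #8 pop 0: in=⊤ → ⊤ (no change)

Fixpoint:
  val[0] = ⊤
  val[1] = ⊤
  val[2] = +
  val[3] = +

8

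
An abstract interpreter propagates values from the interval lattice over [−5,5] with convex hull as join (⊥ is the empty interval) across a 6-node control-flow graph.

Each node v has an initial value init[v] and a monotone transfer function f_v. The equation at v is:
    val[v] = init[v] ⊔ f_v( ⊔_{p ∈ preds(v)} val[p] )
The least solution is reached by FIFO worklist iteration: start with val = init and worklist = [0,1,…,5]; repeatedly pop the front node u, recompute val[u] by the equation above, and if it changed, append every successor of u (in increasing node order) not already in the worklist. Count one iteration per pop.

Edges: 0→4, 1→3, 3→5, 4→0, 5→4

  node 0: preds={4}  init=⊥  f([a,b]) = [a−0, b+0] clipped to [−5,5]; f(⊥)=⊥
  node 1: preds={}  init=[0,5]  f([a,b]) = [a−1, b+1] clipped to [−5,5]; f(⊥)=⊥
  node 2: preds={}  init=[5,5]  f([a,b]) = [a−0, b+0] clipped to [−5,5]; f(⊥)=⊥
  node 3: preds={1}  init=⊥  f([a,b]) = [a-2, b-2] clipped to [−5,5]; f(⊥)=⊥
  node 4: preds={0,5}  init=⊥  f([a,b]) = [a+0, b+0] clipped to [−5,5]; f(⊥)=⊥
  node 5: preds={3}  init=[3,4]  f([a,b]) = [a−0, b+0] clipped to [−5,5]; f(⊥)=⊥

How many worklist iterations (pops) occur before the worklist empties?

10

Worklist (10 pops):
  #1 pop 0: in=⊥ → ⊥ (no change)
  #2 pop 1: in=⊥ → [0,5] (no change)
  #3 pop 2: in=⊥ → [5,5] (no change)
  #4 pop 3: in=[0,5] → [-2,3] (was ⊥); enqueue []
  #5 pop 4: in=[3,4] → [3,4] (was ⊥); enqueue [0]
  #6 pop 5: in=[-2,3] → [-2,4] (was [3,4]); enqueue [4]
  #7 pop 0: in=[3,4] → [3,4] (was ⊥); enqueue []
  #8 pop 4: in=[-2,4] → [-2,4] (was [3,4]); enqueue [0]
  #9 pop 0: in=[-2,4] → [-2,4] (was [3,4]); enqueue [4]
  #10 pop 4: in=[-2,4] → [-2,4] (no change)

Fixpoint:
  val[0] = [-2,4]
  val[1] = [0,5]
  val[2] = [5,5]
  val[3] = [-2,3]
  val[4] = [-2,4]
  val[5] = [-2,4]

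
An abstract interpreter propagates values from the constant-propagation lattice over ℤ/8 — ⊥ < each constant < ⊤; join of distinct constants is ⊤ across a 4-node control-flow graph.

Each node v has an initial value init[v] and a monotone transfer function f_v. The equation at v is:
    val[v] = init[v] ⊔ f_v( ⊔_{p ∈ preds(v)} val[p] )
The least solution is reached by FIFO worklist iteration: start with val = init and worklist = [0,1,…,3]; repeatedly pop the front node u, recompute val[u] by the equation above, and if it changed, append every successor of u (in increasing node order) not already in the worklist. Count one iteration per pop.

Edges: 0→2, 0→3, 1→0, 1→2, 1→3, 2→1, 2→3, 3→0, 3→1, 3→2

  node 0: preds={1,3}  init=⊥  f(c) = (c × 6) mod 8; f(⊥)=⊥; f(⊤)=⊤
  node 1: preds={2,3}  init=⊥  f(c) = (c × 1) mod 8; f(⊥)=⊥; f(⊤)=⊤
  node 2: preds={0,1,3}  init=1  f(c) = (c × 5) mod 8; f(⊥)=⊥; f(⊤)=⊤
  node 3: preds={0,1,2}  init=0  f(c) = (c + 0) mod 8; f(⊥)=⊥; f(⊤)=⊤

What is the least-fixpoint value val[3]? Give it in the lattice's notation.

Trace (8 dequeues):
  [1] u=0 | in 0 | out 0 | prev ⊥ | push {}
  [2] u=1 | in ⊤ | out ⊤ | prev ⊥ | push {0}
  [3] u=2 | in ⊤ | out ⊤ | prev 1 | push {1}
  [4] u=3 | in ⊤ | out ⊤ | prev 0 | push {2}
  [5] u=0 | in ⊤ | out ⊤ | prev 0 | push {3}
  [6] u=1 | in ⊤ | out ⊤ | ==
  [7] u=2 | in ⊤ | out ⊤ | ==
  [8] u=3 | in ⊤ | out ⊤ | ==

Converged values:
  [0] ⊤
  [1] ⊤
  [2] ⊤
  [3] ⊤

⊤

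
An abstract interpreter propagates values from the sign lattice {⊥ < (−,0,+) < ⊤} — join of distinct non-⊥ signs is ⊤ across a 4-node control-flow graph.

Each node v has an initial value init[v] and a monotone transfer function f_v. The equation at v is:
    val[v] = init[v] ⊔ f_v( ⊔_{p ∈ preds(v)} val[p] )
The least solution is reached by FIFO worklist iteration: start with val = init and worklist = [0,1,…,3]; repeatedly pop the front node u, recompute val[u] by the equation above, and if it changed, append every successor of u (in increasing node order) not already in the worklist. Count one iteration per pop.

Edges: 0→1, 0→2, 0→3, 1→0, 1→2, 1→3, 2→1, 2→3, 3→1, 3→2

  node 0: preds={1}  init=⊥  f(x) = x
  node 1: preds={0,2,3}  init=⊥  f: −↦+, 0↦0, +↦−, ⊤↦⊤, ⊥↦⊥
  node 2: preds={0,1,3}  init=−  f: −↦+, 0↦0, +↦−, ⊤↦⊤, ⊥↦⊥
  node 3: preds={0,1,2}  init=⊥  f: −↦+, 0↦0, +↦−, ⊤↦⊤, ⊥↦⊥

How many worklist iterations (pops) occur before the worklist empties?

12

Worklist (12 pops):
  #1 pop 0: in=⊥ → ⊥ (no change)
  #2 pop 1: in=− → + (was ⊥); enqueue [0]
  #3 pop 2: in=+ → − (no change)
  #4 pop 3: in=⊤ → ⊤ (was ⊥); enqueue [1,2]
  #5 pop 0: in=+ → + (was ⊥); enqueue [3]
  #6 pop 1: in=⊤ → ⊤ (was +); enqueue [0]
  #7 pop 2: in=⊤ → ⊤ (was −); enqueue [1]
  #8 pop 3: in=⊤ → ⊤ (no change)
  #9 pop 0: in=⊤ → ⊤ (was +); enqueue [2,3]
  #10 pop 1: in=⊤ → ⊤ (no change)
  #11 pop 2: in=⊤ → ⊤ (no change)
  #12 pop 3: in=⊤ → ⊤ (no change)

Fixpoint:
  val[0] = ⊤
  val[1] = ⊤
  val[2] = ⊤
  val[3] = ⊤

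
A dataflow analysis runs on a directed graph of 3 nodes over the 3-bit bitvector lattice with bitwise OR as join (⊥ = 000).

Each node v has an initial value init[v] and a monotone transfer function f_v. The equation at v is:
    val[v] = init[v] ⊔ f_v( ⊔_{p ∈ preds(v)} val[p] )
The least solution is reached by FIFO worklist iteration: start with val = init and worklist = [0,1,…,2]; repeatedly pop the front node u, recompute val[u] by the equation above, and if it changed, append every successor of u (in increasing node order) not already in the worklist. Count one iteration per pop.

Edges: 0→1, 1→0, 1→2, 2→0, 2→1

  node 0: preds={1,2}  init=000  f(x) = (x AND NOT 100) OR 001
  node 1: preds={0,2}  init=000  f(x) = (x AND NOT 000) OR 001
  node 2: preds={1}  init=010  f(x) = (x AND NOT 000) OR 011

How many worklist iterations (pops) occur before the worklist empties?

5

Iteration log — 5 steps:
  step 1. node 0  ⊔preds=010  new=011  old=000  +wl: 
  step 2. node 1  ⊔preds=011  new=011  old=000  +wl: 0
  step 3. node 2  ⊔preds=011  new=011  old=010  +wl: 1
  step 4. node 0  ⊔preds=011  new=011  stable
  step 5. node 1  ⊔preds=011  new=011  stable

Least fixpoint reached:
  node 0: 011
  node 1: 011
  node 2: 011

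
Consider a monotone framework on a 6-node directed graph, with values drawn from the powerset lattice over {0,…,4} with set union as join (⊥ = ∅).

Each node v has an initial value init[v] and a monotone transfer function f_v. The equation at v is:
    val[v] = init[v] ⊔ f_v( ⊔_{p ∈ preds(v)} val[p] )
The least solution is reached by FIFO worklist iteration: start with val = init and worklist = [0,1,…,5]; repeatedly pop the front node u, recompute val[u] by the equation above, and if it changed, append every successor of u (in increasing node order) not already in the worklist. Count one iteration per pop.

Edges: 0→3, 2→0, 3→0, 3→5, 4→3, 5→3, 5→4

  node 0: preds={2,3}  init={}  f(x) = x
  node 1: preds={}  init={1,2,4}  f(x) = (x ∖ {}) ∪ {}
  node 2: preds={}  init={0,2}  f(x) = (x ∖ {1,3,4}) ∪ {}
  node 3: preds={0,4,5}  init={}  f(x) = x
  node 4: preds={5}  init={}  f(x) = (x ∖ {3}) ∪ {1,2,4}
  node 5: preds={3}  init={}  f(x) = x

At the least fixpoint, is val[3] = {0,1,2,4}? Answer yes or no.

Iteration log — 13 steps:
  step 1. node 0  ⊔preds={0,2}  new={0,2}  old={}  +wl: 
  step 2. node 1  ⊔preds={}  new={1,2,4}  stable
  step 3. node 2  ⊔preds={}  new={0,2}  stable
  step 4. node 3  ⊔preds={0,2}  new={0,2}  old={}  +wl: 0
  step 5. node 4  ⊔preds={}  new={1,2,4}  old={}  +wl: 3
  step 6. node 5  ⊔preds={0,2}  new={0,2}  old={}  +wl: 4
  step 7. node 0  ⊔preds={0,2}  new={0,2}  stable
  step 8. node 3  ⊔preds={0,1,2,4}  new={0,1,2,4}  old={0,2}  +wl: 0,5
  step 9. node 4  ⊔preds={0,2}  new={0,1,2,4}  old={1,2,4}  +wl: 3
  step 10. node 0  ⊔preds={0,1,2,4}  new={0,1,2,4}  old={0,2}  +wl: 
  step 11. node 5  ⊔preds={0,1,2,4}  new={0,1,2,4}  old={0,2}  +wl: 4
  step 12. node 3  ⊔preds={0,1,2,4}  new={0,1,2,4}  stable
  step 13. node 4  ⊔preds={0,1,2,4}  new={0,1,2,4}  stable

Least fixpoint reached:
  node 0: {0,1,2,4}
  node 1: {1,2,4}
  node 2: {0,2}
  node 3: {0,1,2,4}
  node 4: {0,1,2,4}
  node 5: {0,1,2,4}

yes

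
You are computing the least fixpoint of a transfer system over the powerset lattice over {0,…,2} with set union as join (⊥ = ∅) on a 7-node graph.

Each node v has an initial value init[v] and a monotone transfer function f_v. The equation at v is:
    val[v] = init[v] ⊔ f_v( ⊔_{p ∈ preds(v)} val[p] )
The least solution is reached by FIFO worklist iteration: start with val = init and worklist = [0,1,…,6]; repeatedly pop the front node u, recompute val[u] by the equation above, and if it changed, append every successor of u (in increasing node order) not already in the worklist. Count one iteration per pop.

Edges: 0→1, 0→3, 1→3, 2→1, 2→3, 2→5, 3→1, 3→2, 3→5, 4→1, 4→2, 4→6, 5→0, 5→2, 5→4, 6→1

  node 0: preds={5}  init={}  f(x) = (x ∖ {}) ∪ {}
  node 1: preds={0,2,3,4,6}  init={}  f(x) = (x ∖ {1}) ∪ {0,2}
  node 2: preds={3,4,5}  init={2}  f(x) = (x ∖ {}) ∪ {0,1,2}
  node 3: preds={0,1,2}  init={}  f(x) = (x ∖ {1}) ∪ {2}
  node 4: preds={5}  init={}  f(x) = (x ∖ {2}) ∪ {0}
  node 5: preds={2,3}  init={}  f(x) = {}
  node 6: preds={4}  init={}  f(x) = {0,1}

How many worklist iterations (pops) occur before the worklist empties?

9

Iteration log — 9 steps:
  step 1. node 0  ⊔preds={}  new={}  stable
  step 2. node 1  ⊔preds={2}  new={0,2}  old={}  +wl: 
  step 3. node 2  ⊔preds={}  new={0,1,2}  old={2}  +wl: 1
  step 4. node 3  ⊔preds={0,1,2}  new={0,2}  old={}  +wl: 2
  step 5. node 4  ⊔preds={}  new={0}  old={}  +wl: 
  step 6. node 5  ⊔preds={0,1,2}  new={}  stable
  step 7. node 6  ⊔preds={0}  new={0,1}  old={}  +wl: 
  step 8. node 1  ⊔preds={0,1,2}  new={0,2}  stable
  step 9. node 2  ⊔preds={0,2}  new={0,1,2}  stable

Least fixpoint reached:
  node 0: {}
  node 1: {0,2}
  node 2: {0,1,2}
  node 3: {0,2}
  node 4: {0}
  node 5: {}
  node 6: {0,1}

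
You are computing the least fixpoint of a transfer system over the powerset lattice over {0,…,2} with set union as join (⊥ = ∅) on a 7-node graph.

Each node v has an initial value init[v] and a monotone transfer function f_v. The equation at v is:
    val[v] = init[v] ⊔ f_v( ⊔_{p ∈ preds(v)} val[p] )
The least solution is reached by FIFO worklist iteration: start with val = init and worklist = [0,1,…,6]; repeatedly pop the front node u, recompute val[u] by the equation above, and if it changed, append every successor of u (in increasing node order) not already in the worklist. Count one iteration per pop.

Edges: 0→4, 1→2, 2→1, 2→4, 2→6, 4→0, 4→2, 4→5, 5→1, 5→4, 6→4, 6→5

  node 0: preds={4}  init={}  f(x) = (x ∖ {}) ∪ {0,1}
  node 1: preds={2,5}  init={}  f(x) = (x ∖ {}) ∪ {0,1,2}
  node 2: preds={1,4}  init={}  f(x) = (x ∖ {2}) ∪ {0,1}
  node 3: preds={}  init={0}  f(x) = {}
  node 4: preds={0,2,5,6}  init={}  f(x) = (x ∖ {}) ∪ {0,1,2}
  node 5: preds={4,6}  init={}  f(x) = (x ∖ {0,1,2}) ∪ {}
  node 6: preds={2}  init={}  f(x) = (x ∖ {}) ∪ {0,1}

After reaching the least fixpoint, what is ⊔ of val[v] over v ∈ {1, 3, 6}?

{0,1,2}

Worklist (12 pops):
  #1 pop 0: in={} → {0,1} (was {}); enqueue []
  #2 pop 1: in={} → {0,1,2} (was {}); enqueue []
  #3 pop 2: in={0,1,2} → {0,1} (was {}); enqueue [1]
  #4 pop 3: in={} → {0} (no change)
  #5 pop 4: in={0,1} → {0,1,2} (was {}); enqueue [0,2]
  #6 pop 5: in={0,1,2} → {} (no change)
  #7 pop 6: in={0,1} → {0,1} (was {}); enqueue [4,5]
  #8 pop 1: in={0,1} → {0,1,2} (no change)
  #9 pop 0: in={0,1,2} → {0,1,2} (was {0,1}); enqueue []
  #10 pop 2: in={0,1,2} → {0,1} (no change)
  #11 pop 4: in={0,1,2} → {0,1,2} (no change)
  #12 pop 5: in={0,1,2} → {} (no change)

Fixpoint:
  val[0] = {0,1,2}
  val[1] = {0,1,2}
  val[2] = {0,1}
  val[3] = {0}
  val[4] = {0,1,2}
  val[5] = {}
  val[6] = {0,1}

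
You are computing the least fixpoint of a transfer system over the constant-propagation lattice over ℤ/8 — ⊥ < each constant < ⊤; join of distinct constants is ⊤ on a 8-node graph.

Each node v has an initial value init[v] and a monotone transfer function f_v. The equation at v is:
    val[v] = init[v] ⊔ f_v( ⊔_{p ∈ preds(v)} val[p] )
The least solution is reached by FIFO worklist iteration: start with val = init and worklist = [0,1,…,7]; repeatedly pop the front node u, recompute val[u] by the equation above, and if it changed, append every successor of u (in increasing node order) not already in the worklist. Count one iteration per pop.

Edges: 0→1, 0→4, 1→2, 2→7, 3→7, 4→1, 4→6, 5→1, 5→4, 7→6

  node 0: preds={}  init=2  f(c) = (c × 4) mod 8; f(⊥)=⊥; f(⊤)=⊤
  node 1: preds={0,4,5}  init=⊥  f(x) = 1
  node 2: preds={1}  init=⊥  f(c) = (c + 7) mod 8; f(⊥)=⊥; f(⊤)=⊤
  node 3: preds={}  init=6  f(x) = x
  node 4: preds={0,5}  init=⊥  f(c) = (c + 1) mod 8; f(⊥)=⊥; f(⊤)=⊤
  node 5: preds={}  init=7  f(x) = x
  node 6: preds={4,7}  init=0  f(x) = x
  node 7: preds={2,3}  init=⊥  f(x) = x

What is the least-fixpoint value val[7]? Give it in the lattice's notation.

⊤

Trace (10 dequeues):
  [1] u=0 | in ⊥ | out 2 | ==
  [2] u=1 | in ⊤ | out 1 | prev ⊥ | push {}
  [3] u=2 | in 1 | out 0 | prev ⊥ | push {}
  [4] u=3 | in ⊥ | out 6 | ==
  [5] u=4 | in ⊤ | out ⊤ | prev ⊥ | push {1}
  [6] u=5 | in ⊥ | out 7 | ==
  [7] u=6 | in ⊤ | out ⊤ | prev 0 | push {}
  [8] u=7 | in ⊤ | out ⊤ | prev ⊥ | push {6}
  [9] u=1 | in ⊤ | out 1 | ==
  [10] u=6 | in ⊤ | out ⊤ | ==

Converged values:
  [0] 2
  [1] 1
  [2] 0
  [3] 6
  [4] ⊤
  [5] 7
  [6] ⊤
  [7] ⊤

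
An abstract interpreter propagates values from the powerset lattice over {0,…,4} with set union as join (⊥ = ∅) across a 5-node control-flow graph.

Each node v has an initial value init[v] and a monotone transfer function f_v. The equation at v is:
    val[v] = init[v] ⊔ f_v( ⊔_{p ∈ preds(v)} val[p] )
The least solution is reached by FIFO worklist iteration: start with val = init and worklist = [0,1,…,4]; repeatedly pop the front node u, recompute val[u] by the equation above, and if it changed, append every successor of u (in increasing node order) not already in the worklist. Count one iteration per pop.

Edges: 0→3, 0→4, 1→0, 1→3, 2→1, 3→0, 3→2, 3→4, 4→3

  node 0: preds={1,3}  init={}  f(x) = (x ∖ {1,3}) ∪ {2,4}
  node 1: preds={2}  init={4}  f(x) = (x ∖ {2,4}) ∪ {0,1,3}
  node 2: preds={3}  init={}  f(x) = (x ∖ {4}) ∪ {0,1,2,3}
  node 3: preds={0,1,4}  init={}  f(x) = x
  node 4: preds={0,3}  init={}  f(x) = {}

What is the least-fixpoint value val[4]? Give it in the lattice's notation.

Worklist (10 pops):
  #1 pop 0: in={4} → {2,4} (was {}); enqueue []
  #2 pop 1: in={} → {0,1,3,4} (was {4}); enqueue [0]
  #3 pop 2: in={} → {0,1,2,3} (was {}); enqueue [1]
  #4 pop 3: in={0,1,2,3,4} → {0,1,2,3,4} (was {}); enqueue [2]
  #5 pop 4: in={0,1,2,3,4} → {} (no change)
  #6 pop 0: in={0,1,2,3,4} → {0,2,4} (was {2,4}); enqueue [3,4]
  #7 pop 1: in={0,1,2,3} → {0,1,3,4} (no change)
  #8 pop 2: in={0,1,2,3,4} → {0,1,2,3} (no change)
  #9 pop 3: in={0,1,2,3,4} → {0,1,2,3,4} (no change)
  #10 pop 4: in={0,1,2,3,4} → {} (no change)

Fixpoint:
  val[0] = {0,2,4}
  val[1] = {0,1,3,4}
  val[2] = {0,1,2,3}
  val[3] = {0,1,2,3,4}
  val[4] = {}

{}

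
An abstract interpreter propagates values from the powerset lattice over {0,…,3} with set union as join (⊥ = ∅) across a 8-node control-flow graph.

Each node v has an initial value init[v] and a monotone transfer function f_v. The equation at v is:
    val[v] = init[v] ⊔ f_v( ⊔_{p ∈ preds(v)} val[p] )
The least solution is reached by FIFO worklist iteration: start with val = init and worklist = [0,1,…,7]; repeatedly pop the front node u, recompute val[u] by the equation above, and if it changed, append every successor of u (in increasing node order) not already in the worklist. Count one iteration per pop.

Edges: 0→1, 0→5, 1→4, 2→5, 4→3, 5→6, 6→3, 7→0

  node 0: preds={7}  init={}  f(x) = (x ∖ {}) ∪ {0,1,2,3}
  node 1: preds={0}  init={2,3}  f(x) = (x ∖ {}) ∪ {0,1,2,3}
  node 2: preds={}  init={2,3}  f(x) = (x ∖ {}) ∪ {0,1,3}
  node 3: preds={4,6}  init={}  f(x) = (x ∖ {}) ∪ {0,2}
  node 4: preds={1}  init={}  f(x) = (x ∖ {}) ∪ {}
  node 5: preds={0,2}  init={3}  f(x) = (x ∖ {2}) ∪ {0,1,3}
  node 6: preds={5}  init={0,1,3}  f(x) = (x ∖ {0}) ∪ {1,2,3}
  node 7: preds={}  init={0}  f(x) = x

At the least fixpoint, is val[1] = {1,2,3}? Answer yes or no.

no

Trace (9 dequeues):
  [1] u=0 | in {0} | out {0,1,2,3} | prev {} | push {}
  [2] u=1 | in {0,1,2,3} | out {0,1,2,3} | prev {2,3} | push {}
  [3] u=2 | in {} | out {0,1,2,3} | prev {2,3} | push {}
  [4] u=3 | in {0,1,3} | out {0,1,2,3} | prev {} | push {}
  [5] u=4 | in {0,1,2,3} | out {0,1,2,3} | prev {} | push {3}
  [6] u=5 | in {0,1,2,3} | out {0,1,3} | prev {3} | push {}
  [7] u=6 | in {0,1,3} | out {0,1,2,3} | prev {0,1,3} | push {}
  [8] u=7 | in {} | out {0} | ==
  [9] u=3 | in {0,1,2,3} | out {0,1,2,3} | ==

Converged values:
  [0] {0,1,2,3}
  [1] {0,1,2,3}
  [2] {0,1,2,3}
  [3] {0,1,2,3}
  [4] {0,1,2,3}
  [5] {0,1,3}
  [6] {0,1,2,3}
  [7] {0}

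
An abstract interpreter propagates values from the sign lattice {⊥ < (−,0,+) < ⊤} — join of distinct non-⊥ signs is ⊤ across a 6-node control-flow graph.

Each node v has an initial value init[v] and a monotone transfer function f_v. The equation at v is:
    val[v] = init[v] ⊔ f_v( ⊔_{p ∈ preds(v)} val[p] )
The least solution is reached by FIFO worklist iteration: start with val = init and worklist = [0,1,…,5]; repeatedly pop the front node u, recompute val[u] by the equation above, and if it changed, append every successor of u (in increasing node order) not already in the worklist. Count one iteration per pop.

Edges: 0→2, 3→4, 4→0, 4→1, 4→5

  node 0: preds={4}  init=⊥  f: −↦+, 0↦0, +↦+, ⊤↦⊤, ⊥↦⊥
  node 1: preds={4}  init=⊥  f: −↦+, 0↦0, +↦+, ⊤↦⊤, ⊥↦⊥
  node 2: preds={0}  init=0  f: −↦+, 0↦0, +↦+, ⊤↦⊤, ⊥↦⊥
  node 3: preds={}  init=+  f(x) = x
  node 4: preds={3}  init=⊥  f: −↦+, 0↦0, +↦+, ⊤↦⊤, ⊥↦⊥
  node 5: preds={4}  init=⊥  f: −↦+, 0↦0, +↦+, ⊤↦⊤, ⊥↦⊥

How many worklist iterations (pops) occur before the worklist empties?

9

Iteration log — 9 steps:
  step 1. node 0  ⊔preds=⊥  new=⊥  stable
  step 2. node 1  ⊔preds=⊥  new=⊥  stable
  step 3. node 2  ⊔preds=⊥  new=0  stable
  step 4. node 3  ⊔preds=⊥  new=+  stable
  step 5. node 4  ⊔preds=+  new=+  old=⊥  +wl: 0,1
  step 6. node 5  ⊔preds=+  new=+  old=⊥  +wl: 
  step 7. node 0  ⊔preds=+  new=+  old=⊥  +wl: 2
  step 8. node 1  ⊔preds=+  new=+  old=⊥  +wl: 
  step 9. node 2  ⊔preds=+  new=⊤  old=0  +wl: 

Least fixpoint reached:
  node 0: +
  node 1: +
  node 2: ⊤
  node 3: +
  node 4: +
  node 5: +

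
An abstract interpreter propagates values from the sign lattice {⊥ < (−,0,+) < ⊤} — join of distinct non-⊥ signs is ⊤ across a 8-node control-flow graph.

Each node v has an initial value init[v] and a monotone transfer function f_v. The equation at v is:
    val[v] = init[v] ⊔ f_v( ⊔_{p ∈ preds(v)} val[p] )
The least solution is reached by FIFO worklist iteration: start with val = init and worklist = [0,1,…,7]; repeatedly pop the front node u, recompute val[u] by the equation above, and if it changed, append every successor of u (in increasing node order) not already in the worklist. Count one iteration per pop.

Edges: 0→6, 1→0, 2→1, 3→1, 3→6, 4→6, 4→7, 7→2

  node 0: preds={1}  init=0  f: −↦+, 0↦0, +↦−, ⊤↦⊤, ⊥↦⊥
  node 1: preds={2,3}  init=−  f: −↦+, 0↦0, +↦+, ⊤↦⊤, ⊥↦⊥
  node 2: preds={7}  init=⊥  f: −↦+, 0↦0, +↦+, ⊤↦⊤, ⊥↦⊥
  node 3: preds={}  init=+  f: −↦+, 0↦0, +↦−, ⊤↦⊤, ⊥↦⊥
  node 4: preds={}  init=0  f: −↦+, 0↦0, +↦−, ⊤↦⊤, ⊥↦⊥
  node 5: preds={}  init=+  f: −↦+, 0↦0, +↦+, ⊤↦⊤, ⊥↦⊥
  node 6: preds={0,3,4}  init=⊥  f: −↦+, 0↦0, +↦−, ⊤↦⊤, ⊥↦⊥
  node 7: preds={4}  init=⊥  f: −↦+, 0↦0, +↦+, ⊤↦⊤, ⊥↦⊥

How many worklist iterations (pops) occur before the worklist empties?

11

Iteration log — 11 steps:
  step 1. node 0  ⊔preds=−  new=⊤  old=0  +wl: 
  step 2. node 1  ⊔preds=+  new=⊤  old=−  +wl: 0
  step 3. node 2  ⊔preds=⊥  new=⊥  stable
  step 4. node 3  ⊔preds=⊥  new=+  stable
  step 5. node 4  ⊔preds=⊥  new=0  stable
  step 6. node 5  ⊔preds=⊥  new=+  stable
  step 7. node 6  ⊔preds=⊤  new=⊤  old=⊥  +wl: 
  step 8. node 7  ⊔preds=0  new=0  old=⊥  +wl: 2
  step 9. node 0  ⊔preds=⊤  new=⊤  stable
  step 10. node 2  ⊔preds=0  new=0  old=⊥  +wl: 1
  step 11. node 1  ⊔preds=⊤  new=⊤  stable

Least fixpoint reached:
  node 0: ⊤
  node 1: ⊤
  node 2: 0
  node 3: +
  node 4: 0
  node 5: +
  node 6: ⊤
  node 7: 0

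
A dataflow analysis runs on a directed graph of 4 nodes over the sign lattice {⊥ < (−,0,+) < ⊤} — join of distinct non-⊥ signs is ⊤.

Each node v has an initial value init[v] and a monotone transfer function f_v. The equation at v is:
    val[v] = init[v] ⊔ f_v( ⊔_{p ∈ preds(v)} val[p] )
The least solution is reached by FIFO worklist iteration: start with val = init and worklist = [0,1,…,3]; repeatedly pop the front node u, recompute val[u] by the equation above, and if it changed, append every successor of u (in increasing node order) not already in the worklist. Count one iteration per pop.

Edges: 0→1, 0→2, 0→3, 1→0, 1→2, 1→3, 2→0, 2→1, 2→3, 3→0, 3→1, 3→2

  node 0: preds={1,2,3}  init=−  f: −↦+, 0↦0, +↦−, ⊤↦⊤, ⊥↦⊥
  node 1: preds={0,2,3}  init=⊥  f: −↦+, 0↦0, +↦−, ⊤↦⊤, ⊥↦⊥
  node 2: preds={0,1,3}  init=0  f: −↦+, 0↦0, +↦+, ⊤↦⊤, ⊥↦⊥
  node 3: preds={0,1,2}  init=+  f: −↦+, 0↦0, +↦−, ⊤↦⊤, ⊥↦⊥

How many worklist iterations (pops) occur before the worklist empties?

7

Trace (7 dequeues):
  [1] u=0 | in ⊤ | out ⊤ | prev − | push {}
  [2] u=1 | in ⊤ | out ⊤ | prev ⊥ | push {0}
  [3] u=2 | in ⊤ | out ⊤ | prev 0 | push {1}
  [4] u=3 | in ⊤ | out ⊤ | prev + | push {2}
  [5] u=0 | in ⊤ | out ⊤ | ==
  [6] u=1 | in ⊤ | out ⊤ | ==
  [7] u=2 | in ⊤ | out ⊤ | ==

Converged values:
  [0] ⊤
  [1] ⊤
  [2] ⊤
  [3] ⊤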